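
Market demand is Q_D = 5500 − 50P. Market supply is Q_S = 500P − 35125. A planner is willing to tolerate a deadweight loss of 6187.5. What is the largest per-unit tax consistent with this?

In inverse form: demand P = 110 − 0.02Q, supply P = 70.25 + 0.002Q.
Competitive equilibrium: 110 − 0.02Q = 70.25 + 0.002Q → Q* = 1806.8182, P* = 73.8636.
A tax t gives ΔQ = t/0.022 and wedge t, so DWL = t²/0.044.
t²/0.044 = 6187.5 → t² = 272.25 → t = 16.5.

16.5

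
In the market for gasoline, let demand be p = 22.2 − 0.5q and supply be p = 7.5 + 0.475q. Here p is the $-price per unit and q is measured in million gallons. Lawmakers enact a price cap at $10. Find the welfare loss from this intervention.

$46.95 million

Competitive equilibrium: 22.2 − 0.5q = 7.5 + 0.475q → q* = 15.0769, p* = 14.6615.
At the ceiling p = 10, quantity supplied = (10 − 7.5)/0.475 = 5.2632.
Willingness to pay at q' = 5.2632: 22.2 − 0.5·5.2632 = 19.5684.
Δq = 15.0769 − 5.2632 = 9.8137; wedge = 19.5684 − 10 = 9.5684.
Deadweight loss = ½ × 9.8137 × 9.5684 = $46.95 million.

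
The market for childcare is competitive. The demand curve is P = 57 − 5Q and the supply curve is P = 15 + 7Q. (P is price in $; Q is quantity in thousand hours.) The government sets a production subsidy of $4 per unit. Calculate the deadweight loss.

$0.67 thousand

Competitive equilibrium: 57 − 5Q = 15 + 7Q → Q* = 3.5, P* = 39.5.
The subsidy lowers effective supply by 4: P = 11 + 7Q.
New quantity: 57 − 5Q = 11 + 7Q → Q' = 3.8333.
Overproduction ΔQ = 3.8333 − 3.5 = 0.3333; wedge = subsidy = 4.
The triangle = ½ × 0.3333 × 4 = $0.67 thousand.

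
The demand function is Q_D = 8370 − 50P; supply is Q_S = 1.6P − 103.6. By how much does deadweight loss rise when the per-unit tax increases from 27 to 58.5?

2087.79

In inverse form: demand P = 167.4 − 0.02Q, supply P = 64.75 + 0.625Q.
Competitive equilibrium: 167.4 − 0.02Q = 64.75 + 0.625Q → Q* = 159.1473, P* = 164.2171.
For a per-unit tax t: ΔQ = t/0.645, so DWL = ½·t·(t/0.645) = t²/1.29.
At t = 27: DWL = 565.116. At t = 58.5: DWL = 2652.907.
Increase = 2652.907 − 565.116 = 2087.79.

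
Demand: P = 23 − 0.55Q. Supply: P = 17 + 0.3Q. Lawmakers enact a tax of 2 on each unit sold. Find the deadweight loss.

Competitive equilibrium: 23 − 0.55Q = 17 + 0.3Q → Q* = 7.0588, P* = 19.1176.
With the tax, the buyer price exceeds the seller price by 2: (23 − 0.55Q) − (17 + 0.3Q) = 2 → Q' = 4.7059.
ΔQ = 7.0588 − 4.7059 = 2.3529; the wedge equals the tax, 2.
DWL = ½ × 2.3529 × 2 = 2.35.

2.35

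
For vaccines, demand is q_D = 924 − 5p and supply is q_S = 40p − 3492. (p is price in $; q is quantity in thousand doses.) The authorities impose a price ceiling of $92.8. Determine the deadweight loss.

$5120 thousand

In inverse form: demand p = 184.8 − 0.2q, supply p = 87.3 + 0.025q.
Competitive equilibrium: 184.8 − 0.2q = 87.3 + 0.025q → q* = 433.3333, p* = 98.1333.
At the ceiling p = 92.8, quantity supplied = (92.8 − 87.3)/0.025 = 220.
Willingness to pay at q' = 220: 184.8 − 0.2·220 = 140.8.
Δq = 433.3333 − 220 = 213.3333; wedge = 140.8 − 92.8 = 48.
Welfare loss = ½ × 213.3333 × 48 = $5120 thousand.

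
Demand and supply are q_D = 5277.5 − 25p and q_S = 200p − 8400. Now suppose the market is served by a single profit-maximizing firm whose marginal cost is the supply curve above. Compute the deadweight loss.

70360.16

In inverse form: demand p = 211.1 − 0.04q, supply p = 42 + 0.005q.
Competitive equilibrium: 211.1 − 0.04q = 42 + 0.005q → q* = 3757.77778, p* = 60.78889.
Marginal revenue: MR = 211.1 − 0.08q. Set MR = MC: 211.1 − 0.08q = 42 + 0.005q → q_m = 1989.41176.
Price p_m = 211.1 − 0.04·1989.41176 = 131.52353; MC(q_m) = 42 + 0.005·1989.41176 = 51.94706.
Competitive q* = 3757.77778, so Δq = 1768.36602; wedge = 131.52353 − 51.94706 = 79.57647.
DWL = ½ × 1768.36602 × 79.57647 = 70360.16.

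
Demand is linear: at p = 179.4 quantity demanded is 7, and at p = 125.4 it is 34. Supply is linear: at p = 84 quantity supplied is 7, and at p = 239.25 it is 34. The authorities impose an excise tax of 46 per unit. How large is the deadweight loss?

136.52

Demand slope = (125.4 − 179.4)/(34 − 7) = −2, so p = 193.4 − 2q.
Supply slope = (239.25 − 84)/(34 − 7) = 5.75, so p = 43.75 + 5.75q.
Competitive equilibrium: 193.4 − 2q = 43.75 + 5.75q → q* = 19.3097, p* = 154.7806.
With the tax, the buyer price exceeds the seller price by 46: (193.4 − 2q) − (43.75 + 5.75q) = 46 → q' = 13.3742.
Δq = 19.3097 − 13.3742 = 5.9355; the wedge equals the tax, 46.
Deadweight loss = ½ × 5.9355 × 46 = 136.52.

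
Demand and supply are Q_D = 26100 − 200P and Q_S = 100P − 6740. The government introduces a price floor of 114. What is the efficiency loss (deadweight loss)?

In inverse form: demand P = 130.5 − 0.005Q, supply P = 67.4 + 0.01Q.
Competitive equilibrium: 130.5 − 0.005Q = 67.4 + 0.01Q → Q* = 4206.6667, P* = 109.4667.
At the floor P = 114, quantity demanded = (130.5 − 114)/0.005 = 3300.
Sellers' marginal cost at Q' = 3300: 67.4 + 0.01·3300 = 100.4.
ΔQ = 4206.6667 − 3300 = 906.6667; wedge = 114 − 100.4 = 13.6.
Deadweight loss = ½ × 906.6667 × 13.6 = 6165.33.

6165.33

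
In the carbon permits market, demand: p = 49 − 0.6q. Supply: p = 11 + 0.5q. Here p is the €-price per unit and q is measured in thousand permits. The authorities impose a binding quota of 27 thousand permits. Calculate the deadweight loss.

Competitive equilibrium: 49 − 0.6q = 11 + 0.5q → q* = 34.5455, p* = 28.2727.
At q = 27: demand price = 49 − 0.6·27 = 32.8; supply price = 11 + 0.5·27 = 24.5.
Δq = 34.5455 − 27 = 7.5455; wedge = 32.8 − 24.5 = 8.3.
The triangle = ½ × 7.5455 × 8.3 = €31.31 thousand.

€31.31 thousand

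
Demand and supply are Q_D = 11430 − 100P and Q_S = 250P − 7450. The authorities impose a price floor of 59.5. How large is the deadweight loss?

In inverse form: demand P = 114.3 − 0.01Q, supply P = 29.8 + 0.004Q.
Competitive equilibrium: 114.3 − 0.01Q = 29.8 + 0.004Q → Q* = 6035.7143, P* = 53.9429.
At the floor P = 59.5, quantity demanded = (114.3 − 59.5)/0.01 = 5480.
Sellers' marginal cost at Q' = 5480: 29.8 + 0.004·5480 = 51.72.
ΔQ = 6035.7143 − 5480 = 555.7143; wedge = 59.5 − 51.72 = 7.78.
Deadweight loss = ½ × 555.7143 × 7.78 = 2161.73.

2161.73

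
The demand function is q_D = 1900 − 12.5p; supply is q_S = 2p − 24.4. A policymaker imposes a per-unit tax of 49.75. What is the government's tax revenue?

In inverse form: demand p = 152 − 0.08q, supply p = 12.2 + 0.5q.
Competitive equilibrium: 152 − 0.08q = 12.2 + 0.5q → q* = 241.0345, p* = 132.7172.
With the tax, the buyer price exceeds the seller price by 49.75: (152 − 0.08q) − (12.2 + 0.5q) = 49.75 → q' = 155.2586.
Tax revenue = 49.75 × 155.2586 = 7724.12.

7724.12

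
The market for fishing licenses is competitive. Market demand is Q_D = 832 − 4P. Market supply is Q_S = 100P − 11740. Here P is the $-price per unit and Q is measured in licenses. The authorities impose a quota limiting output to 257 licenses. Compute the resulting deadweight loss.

$1087.48

In inverse form: demand P = 208 − 0.25Q, supply P = 117.4 + 0.01Q.
Competitive equilibrium: 208 − 0.25Q = 117.4 + 0.01Q → Q* = 348.4615, P* = 120.8846.
At Q = 257: demand price = 208 − 0.25·257 = 143.75; supply price = 117.4 + 0.01·257 = 119.97.
ΔQ = 348.4615 − 257 = 91.4615; wedge = 143.75 − 119.97 = 23.78.
DWL = ½ × 91.4615 × 23.78 = $1087.48.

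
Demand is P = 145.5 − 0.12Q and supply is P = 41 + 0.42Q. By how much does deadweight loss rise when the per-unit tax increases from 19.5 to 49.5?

Competitive equilibrium: 145.5 − 0.12Q = 41 + 0.42Q → Q* = 193.5185, P* = 122.2778.
For a per-unit tax t: ΔQ = t/0.54, so DWL = ½·t·(t/0.54) = t²/1.08.
At t = 19.5: DWL = 352.083. At t = 49.5: DWL = 2268.75.
Increase = 2268.75 − 352.083 = 1916.67.

1916.67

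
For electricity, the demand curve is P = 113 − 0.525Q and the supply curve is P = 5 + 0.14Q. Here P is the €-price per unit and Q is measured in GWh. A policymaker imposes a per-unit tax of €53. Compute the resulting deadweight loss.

€2112.03

Competitive equilibrium: 113 − 0.525Q = 5 + 0.14Q → Q* = 162.406, P* = 27.7368.
With the tax, the buyer price exceeds the seller price by 53: (113 − 0.525Q) − (5 + 0.14Q) = 53 → Q' = 82.7068.
ΔQ = 162.406 − 82.7068 = 79.6992; the wedge equals the tax, 53.
The triangle = ½ × 79.6992 × 53 = €2112.03.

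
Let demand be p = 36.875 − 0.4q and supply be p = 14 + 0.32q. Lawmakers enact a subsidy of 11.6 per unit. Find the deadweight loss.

Competitive equilibrium: 36.875 − 0.4q = 14 + 0.32q → q* = 31.7708, p* = 24.1667.
The subsidy lowers effective supply by 11.6: p = 2.4 + 0.32q.
New quantity: 36.875 − 0.4q = 2.4 + 0.32q → q' = 47.8819.
Overproduction Δq = 47.8819 − 31.7708 = 16.1111; wedge = subsidy = 11.6.
Deadweight loss = ½ × 16.1111 × 11.6 = 93.44.

93.44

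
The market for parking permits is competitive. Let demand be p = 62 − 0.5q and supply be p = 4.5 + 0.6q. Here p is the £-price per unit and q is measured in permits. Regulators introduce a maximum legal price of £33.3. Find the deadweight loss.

Competitive equilibrium: 62 − 0.5q = 4.5 + 0.6q → q* = 52.2727, p* = 35.8636.
At the ceiling p = 33.3, quantity supplied = (33.3 − 4.5)/0.6 = 48.
Willingness to pay at q' = 48: 62 − 0.5·48 = 38.
Δq = 52.2727 − 48 = 4.2727; wedge = 38 − 33.3 = 4.7.
DWL = ½ × 4.2727 × 4.7 = £10.04.

£10.04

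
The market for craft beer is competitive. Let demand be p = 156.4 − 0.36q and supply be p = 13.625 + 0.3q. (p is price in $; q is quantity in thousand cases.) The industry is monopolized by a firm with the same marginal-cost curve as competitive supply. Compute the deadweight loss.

$1923.69 thousand

Competitive equilibrium: 156.4 − 0.36q = 13.625 + 0.3q → q* = 216.3258, p* = 78.5227.
Marginal revenue: MR = 156.4 − 0.72q. Set MR = MC: 156.4 − 0.72q = 13.625 + 0.3q → q_m = 139.9755.
Price p_m = 156.4 − 0.36·139.9755 = 106.0088; MC(q_m) = 13.625 + 0.3·139.9755 = 55.6177.
Competitive q* = 216.3258, so Δq = 76.3503; wedge = 106.0088 − 55.6177 = 50.3911.
DWL = ½ × 76.3503 × 50.3911 = $1923.69 thousand.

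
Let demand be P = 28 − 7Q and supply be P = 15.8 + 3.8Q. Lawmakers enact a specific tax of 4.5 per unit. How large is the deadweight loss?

Competitive equilibrium: 28 − 7Q = 15.8 + 3.8Q → Q* = 1.1296, P* = 20.0926.
With the tax, the buyer price exceeds the seller price by 4.5: (28 − 7Q) − (15.8 + 3.8Q) = 4.5 → Q' = 0.713.
ΔQ = 1.1296 − 0.713 = 0.4166; the wedge equals the tax, 4.5.
Welfare loss = ½ × 0.4166 × 4.5 = 0.94.

0.94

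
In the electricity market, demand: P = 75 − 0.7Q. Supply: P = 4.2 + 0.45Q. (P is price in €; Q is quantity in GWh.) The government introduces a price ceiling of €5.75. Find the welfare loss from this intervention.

€1942.36

Competitive equilibrium: 75 − 0.7Q = 4.2 + 0.45Q → Q* = 61.56522, P* = 31.90435.
At the ceiling P = 5.75, quantity supplied = (5.75 − 4.2)/0.45 = 3.44444.
Willingness to pay at Q' = 3.44444: 75 − 0.7·3.44444 = 72.58889.
ΔQ = 61.56522 − 3.44444 = 58.12078; wedge = 72.58889 − 5.75 = 66.83889.
Welfare loss = ½ × 58.12078 × 66.83889 = €1942.36.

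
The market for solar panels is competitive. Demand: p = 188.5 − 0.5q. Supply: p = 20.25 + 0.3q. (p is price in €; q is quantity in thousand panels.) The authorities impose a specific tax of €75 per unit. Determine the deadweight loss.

Competitive equilibrium: 188.5 − 0.5q = 20.25 + 0.3q → q* = 210.3125, p* = 83.3438.
With the tax, the buyer price exceeds the seller price by 75: (188.5 − 0.5q) − (20.25 + 0.3q) = 75 → q' = 116.5625.
Δq = 210.3125 − 116.5625 = 93.75; the wedge equals the tax, 75.
Deadweight loss = ½ × 93.75 × 75 = €3515.625 thousand.

€3515.625 thousand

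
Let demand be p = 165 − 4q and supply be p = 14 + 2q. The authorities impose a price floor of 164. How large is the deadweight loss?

1862.52

Competitive equilibrium: 165 − 4q = 14 + 2q → q* = 25.1667, p* = 64.3333.
At the floor p = 164, quantity demanded = (165 − 164)/4 = 0.25.
Sellers' marginal cost at q' = 0.25: 14 + 2·0.25 = 14.5.
Δq = 25.1667 − 0.25 = 24.9167; wedge = 164 − 14.5 = 149.5.
Welfare loss = ½ × 24.9167 × 149.5 = 1862.52.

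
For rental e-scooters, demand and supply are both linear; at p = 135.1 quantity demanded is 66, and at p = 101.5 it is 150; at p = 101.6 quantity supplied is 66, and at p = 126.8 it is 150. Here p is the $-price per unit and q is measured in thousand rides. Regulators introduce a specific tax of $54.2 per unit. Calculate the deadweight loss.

Demand slope = (101.5 − 135.1)/(150 − 66) = −0.4, so p = 161.5 − 0.4q.
Supply slope = (126.8 − 101.6)/(150 − 66) = 0.3, so p = 81.8 + 0.3q.
Competitive equilibrium: 161.5 − 0.4q = 81.8 + 0.3q → q* = 113.8571, p* = 115.9571.
With the tax, the buyer price exceeds the seller price by 54.2: (161.5 − 0.4q) − (81.8 + 0.3q) = 54.2 → q' = 36.4286.
Δq = 113.8571 − 36.4286 = 77.4285; the wedge equals the tax, 54.2.
The triangle = ½ × 77.4285 × 54.2 = $2098.31 thousand.

$2098.31 thousand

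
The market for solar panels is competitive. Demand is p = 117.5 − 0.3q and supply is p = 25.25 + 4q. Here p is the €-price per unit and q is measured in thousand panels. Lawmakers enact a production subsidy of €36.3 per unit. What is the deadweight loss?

Competitive equilibrium: 117.5 − 0.3q = 25.25 + 4q → q* = 21.4535, p* = 111.064.
The subsidy lowers effective supply by 36.3: p = 4q − 11.05.
New quantity: 117.5 − 0.3q = 4q − 11.05 → q' = 29.8953.
Overproduction Δq = 29.8953 − 21.4535 = 8.4418; wedge = subsidy = 36.3.
DWL = ½ × 8.4418 × 36.3 = €153.22 thousand.

€153.22 thousand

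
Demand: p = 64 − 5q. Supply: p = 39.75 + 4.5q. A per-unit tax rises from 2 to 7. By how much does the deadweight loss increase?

Competitive equilibrium: 64 − 5q = 39.75 + 4.5q → q* = 2.5526, p* = 51.2368.
For a per-unit tax t: Δq = t/9.5, so DWL = ½·t·(t/9.5) = t²/19.
At t = 2: DWL = 0.211. At t = 7: DWL = 2.579.
Increase = 2.579 − 0.211 = 2.37.

2.37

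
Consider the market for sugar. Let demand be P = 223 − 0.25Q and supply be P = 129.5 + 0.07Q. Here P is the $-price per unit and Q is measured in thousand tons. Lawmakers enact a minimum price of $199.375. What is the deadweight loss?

Competitive equilibrium: 223 − 0.25Q = 129.5 + 0.07Q → Q* = 292.1875, P* = 149.9531.
At the floor P = 199.375, quantity demanded = (223 − 199.375)/0.25 = 94.5.
Sellers' marginal cost at Q' = 94.5: 129.5 + 0.07·94.5 = 136.115.
ΔQ = 292.1875 − 94.5 = 197.6875; wedge = 199.375 − 136.115 = 63.26.
Deadweight loss = ½ × 197.6875 × 63.26 = $6252.86 thousand.

$6252.86 thousand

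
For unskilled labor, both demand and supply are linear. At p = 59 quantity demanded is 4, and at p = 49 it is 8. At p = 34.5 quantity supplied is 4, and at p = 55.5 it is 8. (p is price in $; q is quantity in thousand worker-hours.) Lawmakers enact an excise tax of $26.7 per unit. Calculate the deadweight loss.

Demand slope = (49 − 59)/(8 − 4) = −2.5, so p = 69 − 2.5q.
Supply slope = (55.5 − 34.5)/(8 − 4) = 5.25, so p = 13.5 + 5.25q.
Competitive equilibrium: 69 − 2.5q = 13.5 + 5.25q → q* = 7.1613, p* = 51.0968.
With the tax, the buyer price exceeds the seller price by 26.7: (69 − 2.5q) − (13.5 + 5.25q) = 26.7 → q' = 3.7161.
Δq = 7.1613 − 3.7161 = 3.4452; the wedge equals the tax, 26.7.
DWL = ½ × 3.4452 × 26.7 = $45.99 thousand.

$45.99 thousand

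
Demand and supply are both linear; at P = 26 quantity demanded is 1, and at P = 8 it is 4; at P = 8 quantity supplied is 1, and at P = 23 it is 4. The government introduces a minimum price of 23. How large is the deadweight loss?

7.10

Demand slope = (8 − 26)/(4 − 1) = −6, so P = 32 − 6Q.
Supply slope = (23 − 8)/(4 − 1) = 5, so P = 3 + 5Q.
Competitive equilibrium: 32 − 6Q = 3 + 5Q → Q* = 2.6364, P* = 16.1818.
At the floor P = 23, quantity demanded = (32 − 23)/6 = 1.5.
Sellers' marginal cost at Q' = 1.5: 3 + 5·1.5 = 10.5.
ΔQ = 2.6364 − 1.5 = 1.1364; wedge = 23 − 10.5 = 12.5.
Welfare loss = ½ × 1.1364 × 12.5 = 7.10.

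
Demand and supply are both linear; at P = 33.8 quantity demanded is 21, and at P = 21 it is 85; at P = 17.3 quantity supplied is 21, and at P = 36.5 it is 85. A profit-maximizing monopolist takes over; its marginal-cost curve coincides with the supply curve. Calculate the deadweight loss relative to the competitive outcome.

Demand slope = (21 − 33.8)/(85 − 21) = −0.2, so P = 38 − 0.2Q.
Supply slope = (36.5 − 17.3)/(85 − 21) = 0.3, so P = 11 + 0.3Q.
Competitive equilibrium: 38 − 0.2Q = 11 + 0.3Q → Q* = 54, P* = 27.2.
Marginal revenue: MR = 38 − 0.4Q. Set MR = MC: 38 − 0.4Q = 11 + 0.3Q → Q_m = 38.5714.
Price P_m = 38 − 0.2·38.5714 = 30.2857; MC(Q_m) = 11 + 0.3·38.5714 = 22.5714.
Competitive Q* = 54, so ΔQ = 15.4286; wedge = 30.2857 − 22.5714 = 7.7143.
Deadweight loss = ½ × 15.4286 × 7.7143 = 59.51.

59.51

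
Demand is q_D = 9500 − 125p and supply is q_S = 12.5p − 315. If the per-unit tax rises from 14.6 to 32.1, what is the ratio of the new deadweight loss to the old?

In inverse form: demand p = 76 − 0.008q, supply p = 25.2 + 0.08q.
Competitive equilibrium: 76 − 0.008q = 25.2 + 0.08q → q* = 577.2727, p* = 71.3818.
For a per-unit tax t: Δq = t/0.088, so DWL = ½·t·(t/0.088) = t²/0.176.
At t = 14.6: DWL = 1211.136. At t = 32.1: DWL = 5854.602.
Ratio = (32.1/14.6)² = 4.834.

4.834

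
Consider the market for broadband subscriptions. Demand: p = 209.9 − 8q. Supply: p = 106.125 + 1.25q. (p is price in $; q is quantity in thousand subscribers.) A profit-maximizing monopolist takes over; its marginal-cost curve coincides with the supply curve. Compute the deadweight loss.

$125.20 thousand

Competitive equilibrium: 209.9 − 8q = 106.125 + 1.25q → q* = 11.2189, p* = 120.1486.
Marginal revenue: MR = 209.9 − 16q. Set MR = MC: 209.9 − 16q = 106.125 + 1.25q → q_m = 6.0159.
Price p_m = 209.9 − 8·6.0159 = 161.7728; MC(q_m) = 106.125 + 1.25·6.0159 = 113.6449.
Competitive q* = 11.2189, so Δq = 5.203; wedge = 161.7728 − 113.6449 = 48.1279.
Welfare loss = ½ × 5.203 × 48.1279 = $125.20 thousand.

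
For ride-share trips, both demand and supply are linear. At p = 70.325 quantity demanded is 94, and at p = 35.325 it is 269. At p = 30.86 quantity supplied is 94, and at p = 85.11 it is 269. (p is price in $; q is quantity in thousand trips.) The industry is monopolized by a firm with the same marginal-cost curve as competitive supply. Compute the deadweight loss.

$594.31 thousand

Demand slope = (35.325 − 70.325)/(269 − 94) = −0.2, so p = 89.125 − 0.2q.
Supply slope = (85.11 − 30.86)/(269 − 94) = 0.31, so p = 1.72 + 0.31q.
Competitive equilibrium: 89.125 − 0.2q = 1.72 + 0.31q → q* = 171.38235, p* = 54.84853.
Marginal revenue: MR = 89.125 − 0.4q. Set MR = MC: 89.125 − 0.4q = 1.72 + 0.31q → q_m = 123.10563.
Price p_m = 89.125 − 0.2·123.10563 = 64.50387; MC(q_m) = 1.72 + 0.31·123.10563 = 39.88275.
Competitive q* = 171.38235, so Δq = 48.27672; wedge = 64.50387 − 39.88275 = 24.62112.
Deadweight loss = ½ × 48.27672 × 24.62112 = $594.31 thousand.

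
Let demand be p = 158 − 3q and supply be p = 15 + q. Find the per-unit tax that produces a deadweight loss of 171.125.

37

Competitive equilibrium: 158 − 3q = 15 + q → q* = 35.75, p* = 50.75.
A tax t gives Δq = t/4 and wedge t, so DWL = t²/8.
t²/8 = 171.125 → t² = 1369 → t = 37.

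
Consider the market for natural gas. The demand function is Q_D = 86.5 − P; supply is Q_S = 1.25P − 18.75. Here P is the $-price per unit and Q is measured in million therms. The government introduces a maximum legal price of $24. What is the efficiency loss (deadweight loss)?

In inverse form: demand P = 86.5 − Q, supply P = 15 + 0.8Q.
Competitive equilibrium: 86.5 − Q = 15 + 0.8Q → Q* = 39.7222, P* = 46.7778.
At the ceiling P = 24, quantity supplied = (24 − 15)/0.8 = 11.25.
Willingness to pay at Q' = 11.25: 86.5 − 1·11.25 = 75.25.
ΔQ = 39.7222 − 11.25 = 28.4722; wedge = 75.25 − 24 = 51.25.
The triangle = ½ × 28.4722 × 51.25 = $729.60 million.

$729.60 million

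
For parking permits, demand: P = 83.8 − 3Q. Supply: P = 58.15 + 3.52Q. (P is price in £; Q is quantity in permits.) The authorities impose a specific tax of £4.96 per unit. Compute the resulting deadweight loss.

£1.89

Competitive equilibrium: 83.8 − 3Q = 58.15 + 3.52Q → Q* = 3.934, P* = 71.9979.
With the tax, the buyer price exceeds the seller price by 4.96: (83.8 − 3Q) − (58.15 + 3.52Q) = 4.96 → Q' = 3.1733.
ΔQ = 3.934 − 3.1733 = 0.7607; the wedge equals the tax, 4.96.
Deadweight loss = ½ × 0.7607 × 4.96 = £1.89.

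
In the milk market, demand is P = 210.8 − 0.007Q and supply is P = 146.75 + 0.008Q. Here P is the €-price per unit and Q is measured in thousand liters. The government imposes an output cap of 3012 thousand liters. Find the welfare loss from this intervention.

Competitive equilibrium: 210.8 − 0.007Q = 146.75 + 0.008Q → Q* = 4270, P* = 180.91.
At Q = 3012: demand price = 210.8 − 0.007·3012 = 189.716; supply price = 146.75 + 0.008·3012 = 170.846.
ΔQ = 4270 − 3012 = 1258; wedge = 189.716 − 170.846 = 18.87.
DWL = ½ × 1258 × 18.87 = €11869.23 thousand.

€11869.23 thousand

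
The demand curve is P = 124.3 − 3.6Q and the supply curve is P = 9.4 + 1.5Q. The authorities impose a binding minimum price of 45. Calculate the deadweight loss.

Competitive equilibrium: 124.3 − 3.6Q = 9.4 + 1.5Q → Q* = 22.5294, P* = 43.1941.
At the floor P = 45, quantity demanded = (124.3 − 45)/3.6 = 22.0278.
Sellers' marginal cost at Q' = 22.0278: 9.4 + 1.5·22.0278 = 42.4417.
ΔQ = 22.5294 − 22.0278 = 0.5016; wedge = 45 − 42.4417 = 2.5583.
Deadweight loss = ½ × 0.5016 × 2.5583 = 0.64.

0.64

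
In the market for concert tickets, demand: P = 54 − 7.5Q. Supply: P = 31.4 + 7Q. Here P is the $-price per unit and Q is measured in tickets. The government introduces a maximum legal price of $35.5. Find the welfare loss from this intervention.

$6.86

Competitive equilibrium: 54 − 7.5Q = 31.4 + 7Q → Q* = 1.5586, P* = 42.3103.
At the ceiling P = 35.5, quantity supplied = (35.5 − 31.4)/7 = 0.5857.
Willingness to pay at Q' = 0.5857: 54 − 7.5·0.5857 = 49.6073.
ΔQ = 1.5586 − 0.5857 = 0.9729; wedge = 49.6073 − 35.5 = 14.1073.
Deadweight loss = ½ × 0.9729 × 14.1073 = $6.86.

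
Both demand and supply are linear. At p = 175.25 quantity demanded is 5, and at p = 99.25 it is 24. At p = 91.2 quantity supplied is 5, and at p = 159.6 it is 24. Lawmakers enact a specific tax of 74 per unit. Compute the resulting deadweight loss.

Demand slope = (99.25 − 175.25)/(24 − 5) = −4, so p = 195.25 − 4q.
Supply slope = (159.6 − 91.2)/(24 − 5) = 3.6, so p = 73.2 + 3.6q.
Competitive equilibrium: 195.25 − 4q = 73.2 + 3.6q → q* = 16.0592, p* = 131.0132.
With the tax, the buyer price exceeds the seller price by 74: (195.25 − 4q) − (73.2 + 3.6q) = 74 → q' = 6.3224.
Δq = 16.0592 − 6.3224 = 9.7368; the wedge equals the tax, 74.
Deadweight loss = ½ × 9.7368 × 74 = 360.26.

360.26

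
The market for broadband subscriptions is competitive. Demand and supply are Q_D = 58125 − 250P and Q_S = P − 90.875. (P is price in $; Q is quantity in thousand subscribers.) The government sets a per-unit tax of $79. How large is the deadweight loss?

In inverse form: demand P = 232.5 − 0.004Q, supply P = 90.875 + Q.
Competitive equilibrium: 232.5 − 0.004Q = 90.875 + Q → Q* = 141.0608, P* = 231.9358.
With the tax, the buyer price exceeds the seller price by 79: (232.5 − 0.004Q) − (90.875 + Q) = 79 → Q' = 62.3755.
ΔQ = 141.0608 − 62.3755 = 78.6853; the wedge equals the tax, 79.
DWL = ½ × 78.6853 × 79 = $3108.07 thousand.

$3108.07 thousand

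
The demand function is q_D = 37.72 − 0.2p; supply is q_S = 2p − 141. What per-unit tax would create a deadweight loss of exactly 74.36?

In inverse form: demand p = 188.6 − 5q, supply p = 70.5 + 0.5q.
Competitive equilibrium: 188.6 − 5q = 70.5 + 0.5q → q* = 21.4727, p* = 81.2364.
A tax t gives Δq = t/5.5 and wedge t, so DWL = t²/11.
t²/11 = 74.36 → t² = 817.96 → t = 28.6.

28.6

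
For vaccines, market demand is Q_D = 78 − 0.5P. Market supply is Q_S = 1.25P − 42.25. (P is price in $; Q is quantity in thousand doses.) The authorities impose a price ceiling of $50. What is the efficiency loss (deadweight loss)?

$766.12 thousand

In inverse form: demand P = 156 − 2Q, supply P = 33.8 + 0.8Q.
Competitive equilibrium: 156 − 2Q = 33.8 + 0.8Q → Q* = 43.6429, P* = 68.7143.
At the ceiling P = 50, quantity supplied = (50 − 33.8)/0.8 = 20.25.
Willingness to pay at Q' = 20.25: 156 − 2·20.25 = 115.5.
ΔQ = 43.6429 − 20.25 = 23.3929; wedge = 115.5 − 50 = 65.5.
DWL = ½ × 23.3929 × 65.5 = $766.12 thousand.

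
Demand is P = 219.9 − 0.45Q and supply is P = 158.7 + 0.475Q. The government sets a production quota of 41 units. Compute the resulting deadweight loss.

Competitive equilibrium: 219.9 − 0.45Q = 158.7 + 0.475Q → Q* = 66.16216, P* = 190.12703.
At Q = 41: demand price = 219.9 − 0.45·41 = 201.45; supply price = 158.7 + 0.475·41 = 178.175.
ΔQ = 66.16216 − 41 = 25.16216; wedge = 201.45 − 178.175 = 23.275.
Welfare loss = ½ × 25.16216 × 23.275 = 292.82.

292.82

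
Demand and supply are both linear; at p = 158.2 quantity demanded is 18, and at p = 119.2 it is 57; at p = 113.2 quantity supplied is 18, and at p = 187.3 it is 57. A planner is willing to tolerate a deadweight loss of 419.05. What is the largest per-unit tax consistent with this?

49.3

Demand slope = (119.2 − 158.2)/(57 − 18) = −1, so p = 176.2 − q.
Supply slope = (187.3 − 113.2)/(57 − 18) = 1.9, so p = 79 + 1.9q.
Competitive equilibrium: 176.2 − q = 79 + 1.9q → q* = 33.5172, p* = 142.6828.
A tax t gives Δq = t/2.9 and wedge t, so DWL = t²/5.8.
t²/5.8 = 419.05 → t² = 2430.49 → t = 49.3.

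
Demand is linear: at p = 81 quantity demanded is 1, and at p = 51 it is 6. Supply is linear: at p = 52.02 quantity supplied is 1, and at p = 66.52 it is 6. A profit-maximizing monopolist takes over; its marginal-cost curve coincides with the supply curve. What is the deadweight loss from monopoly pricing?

Demand slope = (51 − 81)/(6 − 1) = −6, so p = 87 − 6q.
Supply slope = (66.52 − 52.02)/(6 − 1) = 2.9, so p = 49.12 + 2.9q.
Competitive equilibrium: 87 − 6q = 49.12 + 2.9q → q* = 4.2562, p* = 61.4629.
Marginal revenue: MR = 87 − 12q. Set MR = MC: 87 − 12q = 49.12 + 2.9q → q_m = 2.5423.
Price p_m = 87 − 6·2.5423 = 71.7462; MC(q_m) = 49.12 + 2.9·2.5423 = 56.4927.
Competitive q* = 4.2562, so Δq = 1.7139; wedge = 71.7462 − 56.4927 = 15.2535.
Welfare loss = ½ × 1.7139 × 15.2535 = 13.07.

13.07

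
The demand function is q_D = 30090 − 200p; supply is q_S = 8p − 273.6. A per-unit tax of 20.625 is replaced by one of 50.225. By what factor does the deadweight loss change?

In inverse form: demand p = 150.45 − 0.005q, supply p = 34.2 + 0.125q.
Competitive equilibrium: 150.45 − 0.005q = 34.2 + 0.125q → q* = 894.2308, p* = 145.9788.
For a per-unit tax t: Δq = t/0.13, so DWL = ½·t·(t/0.13) = t²/0.26.
At t = 20.625: DWL = 1636.118. At t = 50.225: DWL = 9702.118.
Ratio = (50.225/20.625)² = 5.930.

5.930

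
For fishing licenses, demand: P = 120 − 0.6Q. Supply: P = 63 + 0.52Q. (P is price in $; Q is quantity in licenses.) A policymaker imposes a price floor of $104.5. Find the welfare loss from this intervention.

$351.67

Competitive equilibrium: 120 − 0.6Q = 63 + 0.52Q → Q* = 50.8929, P* = 89.4643.
At the floor P = 104.5, quantity demanded = (120 − 104.5)/0.6 = 25.8333.
Sellers' marginal cost at Q' = 25.8333: 63 + 0.52·25.8333 = 76.4333.
ΔQ = 50.8929 − 25.8333 = 25.0596; wedge = 104.5 − 76.4333 = 28.0667.
DWL = ½ × 25.0596 × 28.0667 = $351.67.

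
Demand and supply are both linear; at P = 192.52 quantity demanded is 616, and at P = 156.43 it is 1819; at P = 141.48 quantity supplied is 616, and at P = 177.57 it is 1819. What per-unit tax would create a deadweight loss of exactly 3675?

21

Demand slope = (156.43 − 192.52)/(1819 − 616) = −0.03, so P = 211 − 0.03Q.
Supply slope = (177.57 − 141.48)/(1819 − 616) = 0.03, so P = 123 + 0.03Q.
Competitive equilibrium: 211 − 0.03Q = 123 + 0.03Q → Q* = 1466.6667, P* = 167.
A tax t gives ΔQ = t/0.06 and wedge t, so DWL = t²/0.12.
t²/0.12 = 3675 → t² = 441 → t = 21.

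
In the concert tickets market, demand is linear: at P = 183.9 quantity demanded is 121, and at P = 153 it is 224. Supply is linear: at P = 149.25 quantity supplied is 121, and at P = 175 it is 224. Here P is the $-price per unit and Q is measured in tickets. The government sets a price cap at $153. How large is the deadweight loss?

$633.60

Demand slope = (153 − 183.9)/(224 − 121) = −0.3, so P = 220.2 − 0.3Q.
Supply slope = (175 − 149.25)/(224 − 121) = 0.25, so P = 119 + 0.25Q.
Competitive equilibrium: 220.2 − 0.3Q = 119 + 0.25Q → Q* = 184, P* = 165.
At the ceiling P = 153, quantity supplied = (153 − 119)/0.25 = 136.
Willingness to pay at Q' = 136: 220.2 − 0.3·136 = 179.4.
ΔQ = 184 − 136 = 48; wedge = 179.4 − 153 = 26.4.
DWL = ½ × 48 × 26.4 = $633.60.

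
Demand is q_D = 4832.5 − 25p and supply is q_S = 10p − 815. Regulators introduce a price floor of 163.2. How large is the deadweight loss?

In inverse form: demand p = 193.3 − 0.04q, supply p = 81.5 + 0.1q.
Competitive equilibrium: 193.3 − 0.04q = 81.5 + 0.1q → q* = 798.5714, p* = 161.3571.
At the floor p = 163.2, quantity demanded = (193.3 − 163.2)/0.04 = 752.5.
Sellers' marginal cost at q' = 752.5: 81.5 + 0.1·752.5 = 156.75.
Δq = 798.5714 − 752.5 = 46.0714; wedge = 163.2 − 156.75 = 6.45.
Deadweight loss = ½ × 46.0714 × 6.45 = 148.58.

148.58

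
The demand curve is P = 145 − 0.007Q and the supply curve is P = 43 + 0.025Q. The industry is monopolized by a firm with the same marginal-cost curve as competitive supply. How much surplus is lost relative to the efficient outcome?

Competitive equilibrium: 145 − 0.007Q = 43 + 0.025Q → Q* = 3187.5, P* = 122.6875.
Marginal revenue: MR = 145 − 0.014Q. Set MR = MC: 145 − 0.014Q = 43 + 0.025Q → Q_m = 2615.3846.
Price P_m = 145 − 0.007·2615.3846 = 126.6923; MC(Q_m) = 43 + 0.025·2615.3846 = 108.3846.
Competitive Q* = 3187.5, so ΔQ = 572.1154; wedge = 126.6923 − 108.3846 = 18.3077.
DWL = ½ × 572.1154 × 18.3077 = 5237.06.

5237.06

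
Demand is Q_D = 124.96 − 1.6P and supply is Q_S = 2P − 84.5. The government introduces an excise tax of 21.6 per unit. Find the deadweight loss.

In inverse form: demand P = 78.1 − 0.625Q, supply P = 42.25 + 0.5Q.
Competitive equilibrium: 78.1 − 0.625Q = 42.25 + 0.5Q → Q* = 31.8667, P* = 58.1833.
With the tax, the buyer price exceeds the seller price by 21.6: (78.1 − 0.625Q) − (42.25 + 0.5Q) = 21.6 → Q' = 12.6667.
ΔQ = 31.8667 − 12.6667 = 19.2; the wedge equals the tax, 21.6.
Welfare loss = ½ × 19.2 × 21.6 = 207.36.

207.36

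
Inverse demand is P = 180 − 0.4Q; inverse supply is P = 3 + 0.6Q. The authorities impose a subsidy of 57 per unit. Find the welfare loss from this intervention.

Competitive equilibrium: 180 − 0.4Q = 3 + 0.6Q → Q* = 177, P* = 109.2.
The subsidy lowers effective supply by 57: P = 0.6Q − 54.
New quantity: 180 − 0.4Q = 0.6Q − 54 → Q' = 234.
Overproduction ΔQ = 234 − 177 = 57; wedge = subsidy = 57.
DWL = ½ × 57 × 57 = 1624.50.

1624.50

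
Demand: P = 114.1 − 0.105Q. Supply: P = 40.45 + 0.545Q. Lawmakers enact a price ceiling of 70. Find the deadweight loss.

1134.68

Competitive equilibrium: 114.1 − 0.105Q = 40.45 + 0.545Q → Q* = 113.3077, P* = 102.2027.
At the ceiling P = 70, quantity supplied = (70 − 40.45)/0.545 = 54.2202.
Willingness to pay at Q' = 54.2202: 114.1 − 0.105·54.2202 = 108.4069.
ΔQ = 113.3077 − 54.2202 = 59.0875; wedge = 108.4069 − 70 = 38.4069.
Welfare loss = ½ × 59.0875 × 38.4069 = 1134.68.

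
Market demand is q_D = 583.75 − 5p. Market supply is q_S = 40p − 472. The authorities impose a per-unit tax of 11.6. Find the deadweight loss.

In inverse form: demand p = 116.75 − 0.2q, supply p = 11.8 + 0.025q.
Competitive equilibrium: 116.75 − 0.2q = 11.8 + 0.025q → q* = 466.4444, p* = 23.4611.
With the tax, the buyer price exceeds the seller price by 11.6: (116.75 − 0.2q) − (11.8 + 0.025q) = 11.6 → q' = 414.8889.
Δq = 466.4444 − 414.8889 = 51.5555; the wedge equals the tax, 11.6.
Deadweight loss = ½ × 51.5555 × 11.6 = 299.02.

299.02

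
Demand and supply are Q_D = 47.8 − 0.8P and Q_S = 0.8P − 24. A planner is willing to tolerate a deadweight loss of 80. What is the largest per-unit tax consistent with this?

In inverse form: demand P = 59.75 − 1.25Q, supply P = 30 + 1.25Q.
Competitive equilibrium: 59.75 − 1.25Q = 30 + 1.25Q → Q* = 11.9, P* = 44.875.
A tax t gives ΔQ = t/2.5 and wedge t, so DWL = t²/5.
t²/5 = 80 → t² = 400 → t = 20.

20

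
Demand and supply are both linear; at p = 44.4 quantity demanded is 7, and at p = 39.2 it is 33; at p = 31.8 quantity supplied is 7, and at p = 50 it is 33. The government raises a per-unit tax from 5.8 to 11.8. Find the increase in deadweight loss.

Demand slope = (39.2 − 44.4)/(33 − 7) = −0.2, so p = 45.8 − 0.2q.
Supply slope = (50 − 31.8)/(33 − 7) = 0.7, so p = 26.9 + 0.7q.
Competitive equilibrium: 45.8 − 0.2q = 26.9 + 0.7q → q* = 21, p* = 41.6.
For a per-unit tax t: Δq = t/0.9, so DWL = ½·t·(t/0.9) = t²/1.8.
At t = 5.8: DWL = 18.689. At t = 11.8: DWL = 77.356.
Increase = 77.356 − 18.689 = 58.67.

58.67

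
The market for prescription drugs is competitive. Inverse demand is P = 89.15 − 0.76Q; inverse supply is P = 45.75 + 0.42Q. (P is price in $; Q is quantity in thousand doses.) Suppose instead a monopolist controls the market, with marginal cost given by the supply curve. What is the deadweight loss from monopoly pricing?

Competitive equilibrium: 89.15 − 0.76Q = 45.75 + 0.42Q → Q* = 36.7797, P* = 61.1975.
Marginal revenue: MR = 89.15 − 1.52Q. Set MR = MC: 89.15 − 1.52Q = 45.75 + 0.42Q → Q_m = 22.3711.
Price P_m = 89.15 − 0.76·22.3711 = 72.148; MC(Q_m) = 45.75 + 0.42·22.3711 = 55.1459.
Competitive Q* = 36.7797, so ΔQ = 14.4086; wedge = 72.148 − 55.1459 = 17.0021.
The triangle = ½ × 14.4086 × 17.0021 = $122.49 thousand.

$122.49 thousand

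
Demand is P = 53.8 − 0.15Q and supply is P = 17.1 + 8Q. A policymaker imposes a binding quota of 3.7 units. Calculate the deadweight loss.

Competitive equilibrium: 53.8 − 0.15Q = 17.1 + 8Q → Q* = 4.5031, P* = 53.1245.
At Q = 3.7: demand price = 53.8 − 0.15·3.7 = 53.245; supply price = 17.1 + 8·3.7 = 46.7.
ΔQ = 4.5031 − 3.7 = 0.8031; wedge = 53.245 − 46.7 = 6.545.
The triangle = ½ × 0.8031 × 6.545 = 2.63.

2.63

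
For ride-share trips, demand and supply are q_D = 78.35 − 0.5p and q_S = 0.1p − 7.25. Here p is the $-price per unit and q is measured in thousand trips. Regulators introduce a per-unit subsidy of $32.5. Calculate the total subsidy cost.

$316.06 thousand

In inverse form: demand p = 156.7 − 2q, supply p = 72.5 + 10q.
Competitive equilibrium: 156.7 − 2q = 72.5 + 10q → q* = 7.0167, p* = 142.6667.
The subsidy lowers effective supply by 32.5: p = 40 + 10q.
New quantity: 156.7 − 2q = 40 + 10q → q' = 9.725.
Total subsidy cost = 32.5 × 9.725 = $316.06 thousand.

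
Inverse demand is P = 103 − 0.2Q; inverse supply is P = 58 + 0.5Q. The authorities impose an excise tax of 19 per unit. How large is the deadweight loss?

257.86

Competitive equilibrium: 103 − 0.2Q = 58 + 0.5Q → Q* = 64.2857, P* = 90.1429.
With the tax, the buyer price exceeds the seller price by 19: (103 − 0.2Q) − (58 + 0.5Q) = 19 → Q' = 37.1429.
ΔQ = 64.2857 − 37.1429 = 27.1428; the wedge equals the tax, 19.
DWL = ½ × 27.1428 × 19 = 257.86.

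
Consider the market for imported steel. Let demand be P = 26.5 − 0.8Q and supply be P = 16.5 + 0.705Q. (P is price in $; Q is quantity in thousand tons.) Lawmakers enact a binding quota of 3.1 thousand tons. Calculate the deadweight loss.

$9.45 thousand

Competitive equilibrium: 26.5 − 0.8Q = 16.5 + 0.705Q → Q* = 6.6445, P* = 21.1844.
At Q = 3.1: demand price = 26.5 − 0.8·3.1 = 24.02; supply price = 16.5 + 0.705·3.1 = 18.6855.
ΔQ = 6.6445 − 3.1 = 3.5445; wedge = 24.02 − 18.6855 = 5.3345.
Welfare loss = ½ × 3.5445 × 5.3345 = $9.45 thousand.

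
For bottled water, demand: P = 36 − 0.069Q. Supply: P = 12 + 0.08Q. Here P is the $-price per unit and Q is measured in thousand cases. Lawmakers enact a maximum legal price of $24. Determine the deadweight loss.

$9.14 thousand

Competitive equilibrium: 36 − 0.069Q = 12 + 0.08Q → Q* = 161.0738, P* = 24.8859.
At the ceiling P = 24, quantity supplied = (24 − 12)/0.08 = 150.
Willingness to pay at Q' = 150: 36 − 0.069·150 = 25.65.
ΔQ = 161.0738 − 150 = 11.0738; wedge = 25.65 − 24 = 1.65.
Deadweight loss = ½ × 11.0738 × 1.65 = $9.14 thousand.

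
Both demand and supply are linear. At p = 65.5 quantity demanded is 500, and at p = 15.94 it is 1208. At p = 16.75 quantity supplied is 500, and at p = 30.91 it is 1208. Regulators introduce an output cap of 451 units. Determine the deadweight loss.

15699.92

Demand slope = (15.94 − 65.5)/(1208 − 500) = −0.07, so p = 100.5 − 0.07q.
Supply slope = (30.91 − 16.75)/(1208 − 500) = 0.02, so p = 6.75 + 0.02q.
Competitive equilibrium: 100.5 − 0.07q = 6.75 + 0.02q → q* = 1041.6667, p* = 27.5833.
At q = 451: demand price = 100.5 − 0.07·451 = 68.93; supply price = 6.75 + 0.02·451 = 15.77.
Δq = 1041.6667 − 451 = 590.6667; wedge = 68.93 − 15.77 = 53.16.
DWL = ½ × 590.6667 × 53.16 = 15699.92.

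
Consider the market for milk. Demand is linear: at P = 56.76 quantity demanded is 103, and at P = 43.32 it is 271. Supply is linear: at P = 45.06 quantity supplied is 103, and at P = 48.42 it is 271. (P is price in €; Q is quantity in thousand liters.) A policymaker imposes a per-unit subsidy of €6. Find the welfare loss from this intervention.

€180 thousand

Demand slope = (43.32 − 56.76)/(271 − 103) = −0.08, so P = 65 − 0.08Q.
Supply slope = (48.42 − 45.06)/(271 − 103) = 0.02, so P = 43 + 0.02Q.
Competitive equilibrium: 65 − 0.08Q = 43 + 0.02Q → Q* = 220, P* = 47.4.
The subsidy lowers effective supply by 6: P = 37 + 0.02Q.
New quantity: 65 − 0.08Q = 37 + 0.02Q → Q' = 280.
Overproduction ΔQ = 280 − 220 = 60; wedge = subsidy = 6.
Deadweight loss = ½ × 60 × 6 = €180 thousand.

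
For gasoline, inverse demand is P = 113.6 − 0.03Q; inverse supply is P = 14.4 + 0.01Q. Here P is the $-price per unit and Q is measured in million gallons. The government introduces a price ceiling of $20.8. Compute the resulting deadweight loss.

Competitive equilibrium: 113.6 − 0.03Q = 14.4 + 0.01Q → Q* = 2480, P* = 39.2.
At the ceiling P = 20.8, quantity supplied = (20.8 − 14.4)/0.01 = 640.
Willingness to pay at Q' = 640: 113.6 − 0.03·640 = 94.4.
ΔQ = 2480 − 640 = 1840; wedge = 94.4 − 20.8 = 73.6.
The triangle = ½ × 1840 × 73.6 = $67712 million.

$67712 million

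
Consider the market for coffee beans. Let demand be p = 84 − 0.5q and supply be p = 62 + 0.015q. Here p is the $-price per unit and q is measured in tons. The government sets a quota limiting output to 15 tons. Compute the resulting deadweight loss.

$197.84

Competitive equilibrium: 84 − 0.5q = 62 + 0.015q → q* = 42.7184, p* = 62.6408.
At q = 15: demand price = 84 − 0.5·15 = 76.5; supply price = 62 + 0.015·15 = 62.225.
Δq = 42.7184 − 15 = 27.7184; wedge = 76.5 − 62.225 = 14.275.
The triangle = ½ × 27.7184 × 14.275 = $197.84.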